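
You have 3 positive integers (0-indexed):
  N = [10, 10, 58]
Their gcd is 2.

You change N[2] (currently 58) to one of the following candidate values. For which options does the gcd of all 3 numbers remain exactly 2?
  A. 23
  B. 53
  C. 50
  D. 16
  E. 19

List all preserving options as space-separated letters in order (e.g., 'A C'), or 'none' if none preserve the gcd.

Old gcd = 2; gcd of others (without N[2]) = 10
New gcd for candidate v: gcd(10, v). Preserves old gcd iff gcd(10, v) = 2.
  Option A: v=23, gcd(10,23)=1 -> changes
  Option B: v=53, gcd(10,53)=1 -> changes
  Option C: v=50, gcd(10,50)=10 -> changes
  Option D: v=16, gcd(10,16)=2 -> preserves
  Option E: v=19, gcd(10,19)=1 -> changes

Answer: D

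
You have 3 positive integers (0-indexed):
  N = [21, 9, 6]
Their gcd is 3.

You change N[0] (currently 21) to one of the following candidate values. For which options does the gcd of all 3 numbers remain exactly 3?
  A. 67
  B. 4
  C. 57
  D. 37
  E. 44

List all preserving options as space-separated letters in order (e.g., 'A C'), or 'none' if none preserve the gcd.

Answer: C

Derivation:
Old gcd = 3; gcd of others (without N[0]) = 3
New gcd for candidate v: gcd(3, v). Preserves old gcd iff gcd(3, v) = 3.
  Option A: v=67, gcd(3,67)=1 -> changes
  Option B: v=4, gcd(3,4)=1 -> changes
  Option C: v=57, gcd(3,57)=3 -> preserves
  Option D: v=37, gcd(3,37)=1 -> changes
  Option E: v=44, gcd(3,44)=1 -> changes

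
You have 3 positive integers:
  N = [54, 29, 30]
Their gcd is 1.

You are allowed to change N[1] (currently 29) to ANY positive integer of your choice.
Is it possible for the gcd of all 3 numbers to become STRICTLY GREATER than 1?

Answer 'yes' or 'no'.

Answer: yes

Derivation:
Current gcd = 1
gcd of all OTHER numbers (without N[1]=29): gcd([54, 30]) = 6
The new gcd after any change is gcd(6, new_value).
This can be at most 6.
Since 6 > old gcd 1, the gcd CAN increase (e.g., set N[1] = 6).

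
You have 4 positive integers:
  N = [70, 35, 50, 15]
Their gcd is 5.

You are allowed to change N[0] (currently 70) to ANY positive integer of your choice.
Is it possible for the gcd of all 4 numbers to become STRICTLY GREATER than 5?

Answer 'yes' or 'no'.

Answer: no

Derivation:
Current gcd = 5
gcd of all OTHER numbers (without N[0]=70): gcd([35, 50, 15]) = 5
The new gcd after any change is gcd(5, new_value).
This can be at most 5.
Since 5 = old gcd 5, the gcd can only stay the same or decrease.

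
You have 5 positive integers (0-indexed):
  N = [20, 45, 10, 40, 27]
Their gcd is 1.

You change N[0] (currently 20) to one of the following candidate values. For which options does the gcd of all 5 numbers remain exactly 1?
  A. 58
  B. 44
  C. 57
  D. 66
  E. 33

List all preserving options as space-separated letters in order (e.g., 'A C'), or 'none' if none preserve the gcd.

Answer: A B C D E

Derivation:
Old gcd = 1; gcd of others (without N[0]) = 1
New gcd for candidate v: gcd(1, v). Preserves old gcd iff gcd(1, v) = 1.
  Option A: v=58, gcd(1,58)=1 -> preserves
  Option B: v=44, gcd(1,44)=1 -> preserves
  Option C: v=57, gcd(1,57)=1 -> preserves
  Option D: v=66, gcd(1,66)=1 -> preserves
  Option E: v=33, gcd(1,33)=1 -> preserves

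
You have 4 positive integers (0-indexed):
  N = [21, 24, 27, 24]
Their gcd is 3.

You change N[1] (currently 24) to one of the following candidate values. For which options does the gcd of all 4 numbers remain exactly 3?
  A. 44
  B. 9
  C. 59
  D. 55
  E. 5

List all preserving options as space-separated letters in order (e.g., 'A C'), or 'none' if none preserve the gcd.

Old gcd = 3; gcd of others (without N[1]) = 3
New gcd for candidate v: gcd(3, v). Preserves old gcd iff gcd(3, v) = 3.
  Option A: v=44, gcd(3,44)=1 -> changes
  Option B: v=9, gcd(3,9)=3 -> preserves
  Option C: v=59, gcd(3,59)=1 -> changes
  Option D: v=55, gcd(3,55)=1 -> changes
  Option E: v=5, gcd(3,5)=1 -> changes

Answer: B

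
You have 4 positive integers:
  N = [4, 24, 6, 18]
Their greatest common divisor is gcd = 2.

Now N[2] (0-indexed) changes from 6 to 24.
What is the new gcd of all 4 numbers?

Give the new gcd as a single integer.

Numbers: [4, 24, 6, 18], gcd = 2
Change: index 2, 6 -> 24
gcd of the OTHER numbers (without index 2): gcd([4, 24, 18]) = 2
New gcd = gcd(g_others, new_val) = gcd(2, 24) = 2

Answer: 2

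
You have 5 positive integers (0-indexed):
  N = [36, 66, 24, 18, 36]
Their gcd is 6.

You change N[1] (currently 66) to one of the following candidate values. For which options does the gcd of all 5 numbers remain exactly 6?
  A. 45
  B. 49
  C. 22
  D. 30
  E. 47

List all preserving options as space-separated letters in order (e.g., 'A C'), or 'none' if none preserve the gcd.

Answer: D

Derivation:
Old gcd = 6; gcd of others (without N[1]) = 6
New gcd for candidate v: gcd(6, v). Preserves old gcd iff gcd(6, v) = 6.
  Option A: v=45, gcd(6,45)=3 -> changes
  Option B: v=49, gcd(6,49)=1 -> changes
  Option C: v=22, gcd(6,22)=2 -> changes
  Option D: v=30, gcd(6,30)=6 -> preserves
  Option E: v=47, gcd(6,47)=1 -> changes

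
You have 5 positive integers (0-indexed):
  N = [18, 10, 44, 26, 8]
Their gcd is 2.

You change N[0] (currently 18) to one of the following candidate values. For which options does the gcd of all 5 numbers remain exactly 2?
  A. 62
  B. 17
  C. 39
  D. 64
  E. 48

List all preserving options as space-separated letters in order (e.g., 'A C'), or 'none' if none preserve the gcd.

Answer: A D E

Derivation:
Old gcd = 2; gcd of others (without N[0]) = 2
New gcd for candidate v: gcd(2, v). Preserves old gcd iff gcd(2, v) = 2.
  Option A: v=62, gcd(2,62)=2 -> preserves
  Option B: v=17, gcd(2,17)=1 -> changes
  Option C: v=39, gcd(2,39)=1 -> changes
  Option D: v=64, gcd(2,64)=2 -> preserves
  Option E: v=48, gcd(2,48)=2 -> preserves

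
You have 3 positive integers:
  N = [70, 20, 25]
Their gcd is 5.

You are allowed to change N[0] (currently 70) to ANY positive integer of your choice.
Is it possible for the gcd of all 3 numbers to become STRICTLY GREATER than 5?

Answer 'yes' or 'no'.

Current gcd = 5
gcd of all OTHER numbers (without N[0]=70): gcd([20, 25]) = 5
The new gcd after any change is gcd(5, new_value).
This can be at most 5.
Since 5 = old gcd 5, the gcd can only stay the same or decrease.

Answer: no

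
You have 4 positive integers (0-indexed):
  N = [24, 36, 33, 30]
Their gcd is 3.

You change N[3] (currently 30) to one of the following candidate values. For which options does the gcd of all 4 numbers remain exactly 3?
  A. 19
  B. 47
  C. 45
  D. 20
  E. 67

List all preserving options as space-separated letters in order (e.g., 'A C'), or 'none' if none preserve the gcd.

Old gcd = 3; gcd of others (without N[3]) = 3
New gcd for candidate v: gcd(3, v). Preserves old gcd iff gcd(3, v) = 3.
  Option A: v=19, gcd(3,19)=1 -> changes
  Option B: v=47, gcd(3,47)=1 -> changes
  Option C: v=45, gcd(3,45)=3 -> preserves
  Option D: v=20, gcd(3,20)=1 -> changes
  Option E: v=67, gcd(3,67)=1 -> changes

Answer: C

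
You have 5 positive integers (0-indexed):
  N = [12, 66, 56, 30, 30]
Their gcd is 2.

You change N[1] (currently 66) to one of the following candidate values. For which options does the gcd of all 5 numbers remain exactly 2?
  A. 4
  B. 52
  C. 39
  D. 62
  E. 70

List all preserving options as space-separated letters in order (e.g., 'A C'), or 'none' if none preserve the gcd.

Old gcd = 2; gcd of others (without N[1]) = 2
New gcd for candidate v: gcd(2, v). Preserves old gcd iff gcd(2, v) = 2.
  Option A: v=4, gcd(2,4)=2 -> preserves
  Option B: v=52, gcd(2,52)=2 -> preserves
  Option C: v=39, gcd(2,39)=1 -> changes
  Option D: v=62, gcd(2,62)=2 -> preserves
  Option E: v=70, gcd(2,70)=2 -> preserves

Answer: A B D E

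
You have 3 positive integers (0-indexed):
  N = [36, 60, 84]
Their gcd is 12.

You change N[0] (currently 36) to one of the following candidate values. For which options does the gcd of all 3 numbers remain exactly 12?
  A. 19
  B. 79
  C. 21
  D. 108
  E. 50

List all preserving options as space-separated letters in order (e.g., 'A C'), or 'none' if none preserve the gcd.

Old gcd = 12; gcd of others (without N[0]) = 12
New gcd for candidate v: gcd(12, v). Preserves old gcd iff gcd(12, v) = 12.
  Option A: v=19, gcd(12,19)=1 -> changes
  Option B: v=79, gcd(12,79)=1 -> changes
  Option C: v=21, gcd(12,21)=3 -> changes
  Option D: v=108, gcd(12,108)=12 -> preserves
  Option E: v=50, gcd(12,50)=2 -> changes

Answer: D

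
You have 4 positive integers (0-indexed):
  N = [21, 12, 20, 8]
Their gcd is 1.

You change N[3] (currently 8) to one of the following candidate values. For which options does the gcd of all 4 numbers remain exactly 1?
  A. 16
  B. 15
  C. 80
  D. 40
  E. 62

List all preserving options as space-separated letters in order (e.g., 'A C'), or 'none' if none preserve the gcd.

Answer: A B C D E

Derivation:
Old gcd = 1; gcd of others (without N[3]) = 1
New gcd for candidate v: gcd(1, v). Preserves old gcd iff gcd(1, v) = 1.
  Option A: v=16, gcd(1,16)=1 -> preserves
  Option B: v=15, gcd(1,15)=1 -> preserves
  Option C: v=80, gcd(1,80)=1 -> preserves
  Option D: v=40, gcd(1,40)=1 -> preserves
  Option E: v=62, gcd(1,62)=1 -> preserves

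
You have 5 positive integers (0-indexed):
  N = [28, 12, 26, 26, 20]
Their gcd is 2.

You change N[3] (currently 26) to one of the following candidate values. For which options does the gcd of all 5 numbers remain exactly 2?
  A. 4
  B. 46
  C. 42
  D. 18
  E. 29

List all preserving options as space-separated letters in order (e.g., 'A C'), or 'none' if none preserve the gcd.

Old gcd = 2; gcd of others (without N[3]) = 2
New gcd for candidate v: gcd(2, v). Preserves old gcd iff gcd(2, v) = 2.
  Option A: v=4, gcd(2,4)=2 -> preserves
  Option B: v=46, gcd(2,46)=2 -> preserves
  Option C: v=42, gcd(2,42)=2 -> preserves
  Option D: v=18, gcd(2,18)=2 -> preserves
  Option E: v=29, gcd(2,29)=1 -> changes

Answer: A B C D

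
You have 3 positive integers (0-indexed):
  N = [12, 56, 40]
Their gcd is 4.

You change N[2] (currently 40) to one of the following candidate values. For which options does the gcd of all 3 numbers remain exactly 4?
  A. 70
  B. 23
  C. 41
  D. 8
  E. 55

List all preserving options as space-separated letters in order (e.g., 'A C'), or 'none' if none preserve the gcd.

Answer: D

Derivation:
Old gcd = 4; gcd of others (without N[2]) = 4
New gcd for candidate v: gcd(4, v). Preserves old gcd iff gcd(4, v) = 4.
  Option A: v=70, gcd(4,70)=2 -> changes
  Option B: v=23, gcd(4,23)=1 -> changes
  Option C: v=41, gcd(4,41)=1 -> changes
  Option D: v=8, gcd(4,8)=4 -> preserves
  Option E: v=55, gcd(4,55)=1 -> changes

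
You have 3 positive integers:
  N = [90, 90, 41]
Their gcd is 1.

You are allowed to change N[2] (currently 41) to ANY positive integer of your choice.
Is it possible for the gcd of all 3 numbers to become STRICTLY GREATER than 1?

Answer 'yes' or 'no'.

Current gcd = 1
gcd of all OTHER numbers (without N[2]=41): gcd([90, 90]) = 90
The new gcd after any change is gcd(90, new_value).
This can be at most 90.
Since 90 > old gcd 1, the gcd CAN increase (e.g., set N[2] = 90).

Answer: yes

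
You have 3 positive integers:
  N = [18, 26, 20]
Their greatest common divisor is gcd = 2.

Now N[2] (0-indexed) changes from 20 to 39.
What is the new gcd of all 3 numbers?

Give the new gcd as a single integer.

Numbers: [18, 26, 20], gcd = 2
Change: index 2, 20 -> 39
gcd of the OTHER numbers (without index 2): gcd([18, 26]) = 2
New gcd = gcd(g_others, new_val) = gcd(2, 39) = 1

Answer: 1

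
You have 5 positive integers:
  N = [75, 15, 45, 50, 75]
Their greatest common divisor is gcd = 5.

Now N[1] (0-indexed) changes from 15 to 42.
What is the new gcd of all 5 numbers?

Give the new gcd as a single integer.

Numbers: [75, 15, 45, 50, 75], gcd = 5
Change: index 1, 15 -> 42
gcd of the OTHER numbers (without index 1): gcd([75, 45, 50, 75]) = 5
New gcd = gcd(g_others, new_val) = gcd(5, 42) = 1

Answer: 1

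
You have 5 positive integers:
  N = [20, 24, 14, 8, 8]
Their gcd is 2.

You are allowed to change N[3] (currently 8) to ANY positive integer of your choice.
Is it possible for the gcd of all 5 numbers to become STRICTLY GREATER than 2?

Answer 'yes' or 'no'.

Answer: no

Derivation:
Current gcd = 2
gcd of all OTHER numbers (without N[3]=8): gcd([20, 24, 14, 8]) = 2
The new gcd after any change is gcd(2, new_value).
This can be at most 2.
Since 2 = old gcd 2, the gcd can only stay the same or decrease.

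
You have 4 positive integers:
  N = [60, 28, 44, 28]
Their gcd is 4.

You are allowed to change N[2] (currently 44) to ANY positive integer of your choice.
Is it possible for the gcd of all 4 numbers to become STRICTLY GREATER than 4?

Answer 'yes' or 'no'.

Current gcd = 4
gcd of all OTHER numbers (without N[2]=44): gcd([60, 28, 28]) = 4
The new gcd after any change is gcd(4, new_value).
This can be at most 4.
Since 4 = old gcd 4, the gcd can only stay the same or decrease.

Answer: no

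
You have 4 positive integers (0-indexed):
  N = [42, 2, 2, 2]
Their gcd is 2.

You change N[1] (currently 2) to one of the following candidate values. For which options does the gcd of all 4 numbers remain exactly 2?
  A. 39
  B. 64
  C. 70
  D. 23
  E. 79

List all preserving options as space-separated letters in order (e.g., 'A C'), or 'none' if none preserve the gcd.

Old gcd = 2; gcd of others (without N[1]) = 2
New gcd for candidate v: gcd(2, v). Preserves old gcd iff gcd(2, v) = 2.
  Option A: v=39, gcd(2,39)=1 -> changes
  Option B: v=64, gcd(2,64)=2 -> preserves
  Option C: v=70, gcd(2,70)=2 -> preserves
  Option D: v=23, gcd(2,23)=1 -> changes
  Option E: v=79, gcd(2,79)=1 -> changes

Answer: B C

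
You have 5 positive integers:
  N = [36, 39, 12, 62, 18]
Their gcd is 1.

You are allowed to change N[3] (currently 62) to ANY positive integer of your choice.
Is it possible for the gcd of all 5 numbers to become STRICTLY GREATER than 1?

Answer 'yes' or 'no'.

Current gcd = 1
gcd of all OTHER numbers (without N[3]=62): gcd([36, 39, 12, 18]) = 3
The new gcd after any change is gcd(3, new_value).
This can be at most 3.
Since 3 > old gcd 1, the gcd CAN increase (e.g., set N[3] = 3).

Answer: yes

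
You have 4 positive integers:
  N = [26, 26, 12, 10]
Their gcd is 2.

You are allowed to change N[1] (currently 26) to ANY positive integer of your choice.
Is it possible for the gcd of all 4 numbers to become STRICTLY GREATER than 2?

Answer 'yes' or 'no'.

Answer: no

Derivation:
Current gcd = 2
gcd of all OTHER numbers (without N[1]=26): gcd([26, 12, 10]) = 2
The new gcd after any change is gcd(2, new_value).
This can be at most 2.
Since 2 = old gcd 2, the gcd can only stay the same or decrease.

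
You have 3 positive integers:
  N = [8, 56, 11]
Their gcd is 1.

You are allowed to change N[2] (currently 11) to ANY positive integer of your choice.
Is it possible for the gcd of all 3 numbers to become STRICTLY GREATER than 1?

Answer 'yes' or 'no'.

Answer: yes

Derivation:
Current gcd = 1
gcd of all OTHER numbers (without N[2]=11): gcd([8, 56]) = 8
The new gcd after any change is gcd(8, new_value).
This can be at most 8.
Since 8 > old gcd 1, the gcd CAN increase (e.g., set N[2] = 8).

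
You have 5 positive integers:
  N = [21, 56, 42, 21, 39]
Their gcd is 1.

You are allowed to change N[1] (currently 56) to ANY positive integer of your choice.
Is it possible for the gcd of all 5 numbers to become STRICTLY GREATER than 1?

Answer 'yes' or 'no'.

Current gcd = 1
gcd of all OTHER numbers (without N[1]=56): gcd([21, 42, 21, 39]) = 3
The new gcd after any change is gcd(3, new_value).
This can be at most 3.
Since 3 > old gcd 1, the gcd CAN increase (e.g., set N[1] = 3).

Answer: yes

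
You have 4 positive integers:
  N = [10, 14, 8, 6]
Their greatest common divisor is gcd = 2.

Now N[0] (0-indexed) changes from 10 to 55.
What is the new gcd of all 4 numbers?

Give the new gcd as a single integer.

Numbers: [10, 14, 8, 6], gcd = 2
Change: index 0, 10 -> 55
gcd of the OTHER numbers (without index 0): gcd([14, 8, 6]) = 2
New gcd = gcd(g_others, new_val) = gcd(2, 55) = 1

Answer: 1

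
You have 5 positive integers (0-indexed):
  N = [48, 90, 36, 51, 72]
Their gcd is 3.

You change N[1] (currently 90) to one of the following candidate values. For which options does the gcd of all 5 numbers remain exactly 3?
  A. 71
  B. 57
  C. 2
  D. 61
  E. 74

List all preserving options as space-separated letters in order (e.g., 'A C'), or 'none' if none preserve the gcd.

Answer: B

Derivation:
Old gcd = 3; gcd of others (without N[1]) = 3
New gcd for candidate v: gcd(3, v). Preserves old gcd iff gcd(3, v) = 3.
  Option A: v=71, gcd(3,71)=1 -> changes
  Option B: v=57, gcd(3,57)=3 -> preserves
  Option C: v=2, gcd(3,2)=1 -> changes
  Option D: v=61, gcd(3,61)=1 -> changes
  Option E: v=74, gcd(3,74)=1 -> changes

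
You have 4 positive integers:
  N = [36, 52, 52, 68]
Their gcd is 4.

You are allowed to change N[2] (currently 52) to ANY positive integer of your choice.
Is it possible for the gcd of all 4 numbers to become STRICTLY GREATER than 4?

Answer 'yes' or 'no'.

Answer: no

Derivation:
Current gcd = 4
gcd of all OTHER numbers (without N[2]=52): gcd([36, 52, 68]) = 4
The new gcd after any change is gcd(4, new_value).
This can be at most 4.
Since 4 = old gcd 4, the gcd can only stay the same or decrease.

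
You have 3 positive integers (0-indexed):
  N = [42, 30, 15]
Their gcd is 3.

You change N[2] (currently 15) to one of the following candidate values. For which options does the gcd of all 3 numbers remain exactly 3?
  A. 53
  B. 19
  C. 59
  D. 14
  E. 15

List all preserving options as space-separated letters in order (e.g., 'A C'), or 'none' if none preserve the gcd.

Answer: E

Derivation:
Old gcd = 3; gcd of others (without N[2]) = 6
New gcd for candidate v: gcd(6, v). Preserves old gcd iff gcd(6, v) = 3.
  Option A: v=53, gcd(6,53)=1 -> changes
  Option B: v=19, gcd(6,19)=1 -> changes
  Option C: v=59, gcd(6,59)=1 -> changes
  Option D: v=14, gcd(6,14)=2 -> changes
  Option E: v=15, gcd(6,15)=3 -> preserves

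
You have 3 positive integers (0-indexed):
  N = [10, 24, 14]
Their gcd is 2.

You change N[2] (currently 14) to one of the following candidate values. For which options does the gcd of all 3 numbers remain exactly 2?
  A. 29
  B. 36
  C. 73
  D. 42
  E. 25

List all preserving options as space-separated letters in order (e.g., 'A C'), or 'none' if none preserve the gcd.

Old gcd = 2; gcd of others (without N[2]) = 2
New gcd for candidate v: gcd(2, v). Preserves old gcd iff gcd(2, v) = 2.
  Option A: v=29, gcd(2,29)=1 -> changes
  Option B: v=36, gcd(2,36)=2 -> preserves
  Option C: v=73, gcd(2,73)=1 -> changes
  Option D: v=42, gcd(2,42)=2 -> preserves
  Option E: v=25, gcd(2,25)=1 -> changes

Answer: B D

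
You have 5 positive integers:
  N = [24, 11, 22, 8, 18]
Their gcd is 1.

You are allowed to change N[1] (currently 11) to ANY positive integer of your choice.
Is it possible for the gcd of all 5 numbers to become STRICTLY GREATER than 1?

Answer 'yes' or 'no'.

Current gcd = 1
gcd of all OTHER numbers (without N[1]=11): gcd([24, 22, 8, 18]) = 2
The new gcd after any change is gcd(2, new_value).
This can be at most 2.
Since 2 > old gcd 1, the gcd CAN increase (e.g., set N[1] = 2).

Answer: yes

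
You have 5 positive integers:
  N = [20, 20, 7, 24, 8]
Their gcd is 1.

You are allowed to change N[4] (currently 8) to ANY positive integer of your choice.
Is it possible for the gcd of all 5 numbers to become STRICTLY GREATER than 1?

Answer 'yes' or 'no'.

Answer: no

Derivation:
Current gcd = 1
gcd of all OTHER numbers (without N[4]=8): gcd([20, 20, 7, 24]) = 1
The new gcd after any change is gcd(1, new_value).
This can be at most 1.
Since 1 = old gcd 1, the gcd can only stay the same or decrease.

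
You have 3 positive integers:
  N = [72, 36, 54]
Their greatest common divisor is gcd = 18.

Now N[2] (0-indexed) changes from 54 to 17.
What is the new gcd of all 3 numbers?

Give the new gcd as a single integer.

Answer: 1

Derivation:
Numbers: [72, 36, 54], gcd = 18
Change: index 2, 54 -> 17
gcd of the OTHER numbers (without index 2): gcd([72, 36]) = 36
New gcd = gcd(g_others, new_val) = gcd(36, 17) = 1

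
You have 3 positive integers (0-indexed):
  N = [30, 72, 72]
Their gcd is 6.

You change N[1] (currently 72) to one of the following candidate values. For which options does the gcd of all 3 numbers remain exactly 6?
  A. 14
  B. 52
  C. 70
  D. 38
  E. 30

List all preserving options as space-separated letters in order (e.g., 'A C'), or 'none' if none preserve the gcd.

Answer: E

Derivation:
Old gcd = 6; gcd of others (without N[1]) = 6
New gcd for candidate v: gcd(6, v). Preserves old gcd iff gcd(6, v) = 6.
  Option A: v=14, gcd(6,14)=2 -> changes
  Option B: v=52, gcd(6,52)=2 -> changes
  Option C: v=70, gcd(6,70)=2 -> changes
  Option D: v=38, gcd(6,38)=2 -> changes
  Option E: v=30, gcd(6,30)=6 -> preserves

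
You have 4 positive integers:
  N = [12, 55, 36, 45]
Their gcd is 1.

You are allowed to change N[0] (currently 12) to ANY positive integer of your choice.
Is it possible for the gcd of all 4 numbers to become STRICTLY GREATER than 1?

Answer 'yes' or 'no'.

Current gcd = 1
gcd of all OTHER numbers (without N[0]=12): gcd([55, 36, 45]) = 1
The new gcd after any change is gcd(1, new_value).
This can be at most 1.
Since 1 = old gcd 1, the gcd can only stay the same or decrease.

Answer: no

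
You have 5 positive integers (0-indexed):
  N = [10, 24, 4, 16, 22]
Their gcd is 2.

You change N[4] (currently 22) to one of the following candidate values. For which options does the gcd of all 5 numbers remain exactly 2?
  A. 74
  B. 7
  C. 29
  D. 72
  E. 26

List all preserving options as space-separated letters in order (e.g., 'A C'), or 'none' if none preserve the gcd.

Old gcd = 2; gcd of others (without N[4]) = 2
New gcd for candidate v: gcd(2, v). Preserves old gcd iff gcd(2, v) = 2.
  Option A: v=74, gcd(2,74)=2 -> preserves
  Option B: v=7, gcd(2,7)=1 -> changes
  Option C: v=29, gcd(2,29)=1 -> changes
  Option D: v=72, gcd(2,72)=2 -> preserves
  Option E: v=26, gcd(2,26)=2 -> preserves

Answer: A D E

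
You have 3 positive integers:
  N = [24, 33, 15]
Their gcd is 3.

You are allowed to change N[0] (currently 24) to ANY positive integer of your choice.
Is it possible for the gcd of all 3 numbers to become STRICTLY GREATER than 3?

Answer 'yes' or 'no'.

Current gcd = 3
gcd of all OTHER numbers (without N[0]=24): gcd([33, 15]) = 3
The new gcd after any change is gcd(3, new_value).
This can be at most 3.
Since 3 = old gcd 3, the gcd can only stay the same or decrease.

Answer: no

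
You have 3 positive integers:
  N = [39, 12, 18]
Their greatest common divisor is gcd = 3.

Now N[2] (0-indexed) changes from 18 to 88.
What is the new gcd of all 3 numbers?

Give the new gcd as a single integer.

Answer: 1

Derivation:
Numbers: [39, 12, 18], gcd = 3
Change: index 2, 18 -> 88
gcd of the OTHER numbers (without index 2): gcd([39, 12]) = 3
New gcd = gcd(g_others, new_val) = gcd(3, 88) = 1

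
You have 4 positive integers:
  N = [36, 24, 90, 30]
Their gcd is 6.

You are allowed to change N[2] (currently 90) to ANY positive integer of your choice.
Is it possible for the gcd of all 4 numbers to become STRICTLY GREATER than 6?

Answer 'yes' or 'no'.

Answer: no

Derivation:
Current gcd = 6
gcd of all OTHER numbers (without N[2]=90): gcd([36, 24, 30]) = 6
The new gcd after any change is gcd(6, new_value).
This can be at most 6.
Since 6 = old gcd 6, the gcd can only stay the same or decrease.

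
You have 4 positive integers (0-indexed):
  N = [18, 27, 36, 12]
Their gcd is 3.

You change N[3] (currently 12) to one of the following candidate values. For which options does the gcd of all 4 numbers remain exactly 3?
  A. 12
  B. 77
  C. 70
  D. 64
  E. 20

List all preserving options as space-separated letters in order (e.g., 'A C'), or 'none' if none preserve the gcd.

Old gcd = 3; gcd of others (without N[3]) = 9
New gcd for candidate v: gcd(9, v). Preserves old gcd iff gcd(9, v) = 3.
  Option A: v=12, gcd(9,12)=3 -> preserves
  Option B: v=77, gcd(9,77)=1 -> changes
  Option C: v=70, gcd(9,70)=1 -> changes
  Option D: v=64, gcd(9,64)=1 -> changes
  Option E: v=20, gcd(9,20)=1 -> changes

Answer: A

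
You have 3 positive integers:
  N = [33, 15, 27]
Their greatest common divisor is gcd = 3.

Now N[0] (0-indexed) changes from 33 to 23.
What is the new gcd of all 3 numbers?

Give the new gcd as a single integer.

Answer: 1

Derivation:
Numbers: [33, 15, 27], gcd = 3
Change: index 0, 33 -> 23
gcd of the OTHER numbers (without index 0): gcd([15, 27]) = 3
New gcd = gcd(g_others, new_val) = gcd(3, 23) = 1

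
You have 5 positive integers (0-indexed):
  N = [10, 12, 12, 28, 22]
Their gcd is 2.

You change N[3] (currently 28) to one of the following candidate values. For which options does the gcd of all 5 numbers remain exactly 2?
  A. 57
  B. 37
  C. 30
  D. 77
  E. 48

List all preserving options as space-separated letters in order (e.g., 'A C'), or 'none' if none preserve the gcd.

Old gcd = 2; gcd of others (without N[3]) = 2
New gcd for candidate v: gcd(2, v). Preserves old gcd iff gcd(2, v) = 2.
  Option A: v=57, gcd(2,57)=1 -> changes
  Option B: v=37, gcd(2,37)=1 -> changes
  Option C: v=30, gcd(2,30)=2 -> preserves
  Option D: v=77, gcd(2,77)=1 -> changes
  Option E: v=48, gcd(2,48)=2 -> preserves

Answer: C E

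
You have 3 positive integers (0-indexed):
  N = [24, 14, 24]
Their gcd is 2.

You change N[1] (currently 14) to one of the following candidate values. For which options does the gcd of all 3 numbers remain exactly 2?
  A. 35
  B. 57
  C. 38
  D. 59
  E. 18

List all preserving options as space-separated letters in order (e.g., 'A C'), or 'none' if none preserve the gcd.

Old gcd = 2; gcd of others (without N[1]) = 24
New gcd for candidate v: gcd(24, v). Preserves old gcd iff gcd(24, v) = 2.
  Option A: v=35, gcd(24,35)=1 -> changes
  Option B: v=57, gcd(24,57)=3 -> changes
  Option C: v=38, gcd(24,38)=2 -> preserves
  Option D: v=59, gcd(24,59)=1 -> changes
  Option E: v=18, gcd(24,18)=6 -> changes

Answer: C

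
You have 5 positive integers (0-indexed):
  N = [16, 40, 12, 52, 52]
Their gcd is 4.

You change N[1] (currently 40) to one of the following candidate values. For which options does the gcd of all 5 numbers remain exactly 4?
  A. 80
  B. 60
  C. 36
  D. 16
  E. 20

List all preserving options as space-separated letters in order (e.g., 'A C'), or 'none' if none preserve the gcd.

Old gcd = 4; gcd of others (without N[1]) = 4
New gcd for candidate v: gcd(4, v). Preserves old gcd iff gcd(4, v) = 4.
  Option A: v=80, gcd(4,80)=4 -> preserves
  Option B: v=60, gcd(4,60)=4 -> preserves
  Option C: v=36, gcd(4,36)=4 -> preserves
  Option D: v=16, gcd(4,16)=4 -> preserves
  Option E: v=20, gcd(4,20)=4 -> preserves

Answer: A B C D E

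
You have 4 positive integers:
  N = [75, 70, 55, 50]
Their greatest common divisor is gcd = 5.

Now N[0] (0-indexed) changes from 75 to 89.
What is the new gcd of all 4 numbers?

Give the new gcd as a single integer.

Numbers: [75, 70, 55, 50], gcd = 5
Change: index 0, 75 -> 89
gcd of the OTHER numbers (without index 0): gcd([70, 55, 50]) = 5
New gcd = gcd(g_others, new_val) = gcd(5, 89) = 1

Answer: 1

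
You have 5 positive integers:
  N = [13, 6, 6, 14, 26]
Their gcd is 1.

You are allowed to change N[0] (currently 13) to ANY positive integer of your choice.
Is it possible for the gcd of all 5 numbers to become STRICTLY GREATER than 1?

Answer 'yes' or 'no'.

Current gcd = 1
gcd of all OTHER numbers (without N[0]=13): gcd([6, 6, 14, 26]) = 2
The new gcd after any change is gcd(2, new_value).
This can be at most 2.
Since 2 > old gcd 1, the gcd CAN increase (e.g., set N[0] = 2).

Answer: yes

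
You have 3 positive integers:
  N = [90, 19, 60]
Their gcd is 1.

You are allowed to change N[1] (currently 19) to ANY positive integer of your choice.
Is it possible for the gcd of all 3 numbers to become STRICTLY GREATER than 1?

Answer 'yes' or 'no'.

Answer: yes

Derivation:
Current gcd = 1
gcd of all OTHER numbers (without N[1]=19): gcd([90, 60]) = 30
The new gcd after any change is gcd(30, new_value).
This can be at most 30.
Since 30 > old gcd 1, the gcd CAN increase (e.g., set N[1] = 30).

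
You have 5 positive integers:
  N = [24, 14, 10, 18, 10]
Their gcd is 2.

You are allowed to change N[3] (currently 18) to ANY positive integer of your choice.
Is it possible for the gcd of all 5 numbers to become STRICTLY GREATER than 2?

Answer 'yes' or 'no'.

Answer: no

Derivation:
Current gcd = 2
gcd of all OTHER numbers (without N[3]=18): gcd([24, 14, 10, 10]) = 2
The new gcd after any change is gcd(2, new_value).
This can be at most 2.
Since 2 = old gcd 2, the gcd can only stay the same or decrease.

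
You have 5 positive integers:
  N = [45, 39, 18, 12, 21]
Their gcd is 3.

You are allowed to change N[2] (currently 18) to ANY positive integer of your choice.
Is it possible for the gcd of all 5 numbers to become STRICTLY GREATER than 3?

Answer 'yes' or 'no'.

Answer: no

Derivation:
Current gcd = 3
gcd of all OTHER numbers (without N[2]=18): gcd([45, 39, 12, 21]) = 3
The new gcd after any change is gcd(3, new_value).
This can be at most 3.
Since 3 = old gcd 3, the gcd can only stay the same or decrease.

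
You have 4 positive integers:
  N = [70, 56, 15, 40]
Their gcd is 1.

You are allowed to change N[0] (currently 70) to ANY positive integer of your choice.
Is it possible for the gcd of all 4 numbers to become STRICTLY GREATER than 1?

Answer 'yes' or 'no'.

Answer: no

Derivation:
Current gcd = 1
gcd of all OTHER numbers (without N[0]=70): gcd([56, 15, 40]) = 1
The new gcd after any change is gcd(1, new_value).
This can be at most 1.
Since 1 = old gcd 1, the gcd can only stay the same or decrease.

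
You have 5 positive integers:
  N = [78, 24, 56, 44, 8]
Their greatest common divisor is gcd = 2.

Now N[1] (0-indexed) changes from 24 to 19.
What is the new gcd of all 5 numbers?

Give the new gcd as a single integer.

Answer: 1

Derivation:
Numbers: [78, 24, 56, 44, 8], gcd = 2
Change: index 1, 24 -> 19
gcd of the OTHER numbers (without index 1): gcd([78, 56, 44, 8]) = 2
New gcd = gcd(g_others, new_val) = gcd(2, 19) = 1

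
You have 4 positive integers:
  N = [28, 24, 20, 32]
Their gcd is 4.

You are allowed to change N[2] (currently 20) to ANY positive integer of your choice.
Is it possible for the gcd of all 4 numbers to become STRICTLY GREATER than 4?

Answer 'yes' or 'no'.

Answer: no

Derivation:
Current gcd = 4
gcd of all OTHER numbers (without N[2]=20): gcd([28, 24, 32]) = 4
The new gcd after any change is gcd(4, new_value).
This can be at most 4.
Since 4 = old gcd 4, the gcd can only stay the same or decrease.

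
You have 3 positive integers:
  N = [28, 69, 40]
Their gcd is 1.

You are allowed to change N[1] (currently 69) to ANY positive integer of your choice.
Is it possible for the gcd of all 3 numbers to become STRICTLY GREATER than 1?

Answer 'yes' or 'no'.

Answer: yes

Derivation:
Current gcd = 1
gcd of all OTHER numbers (without N[1]=69): gcd([28, 40]) = 4
The new gcd after any change is gcd(4, new_value).
This can be at most 4.
Since 4 > old gcd 1, the gcd CAN increase (e.g., set N[1] = 4).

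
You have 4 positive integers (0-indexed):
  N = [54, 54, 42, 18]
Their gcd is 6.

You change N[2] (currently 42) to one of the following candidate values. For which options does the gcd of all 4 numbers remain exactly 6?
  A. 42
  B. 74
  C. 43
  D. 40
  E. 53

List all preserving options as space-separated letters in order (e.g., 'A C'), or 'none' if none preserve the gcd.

Old gcd = 6; gcd of others (without N[2]) = 18
New gcd for candidate v: gcd(18, v). Preserves old gcd iff gcd(18, v) = 6.
  Option A: v=42, gcd(18,42)=6 -> preserves
  Option B: v=74, gcd(18,74)=2 -> changes
  Option C: v=43, gcd(18,43)=1 -> changes
  Option D: v=40, gcd(18,40)=2 -> changes
  Option E: v=53, gcd(18,53)=1 -> changes

Answer: A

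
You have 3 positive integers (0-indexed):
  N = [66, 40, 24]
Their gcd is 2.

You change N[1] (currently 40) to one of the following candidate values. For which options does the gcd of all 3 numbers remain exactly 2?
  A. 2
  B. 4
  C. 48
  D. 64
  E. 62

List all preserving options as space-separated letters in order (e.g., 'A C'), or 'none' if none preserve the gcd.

Answer: A B D E

Derivation:
Old gcd = 2; gcd of others (without N[1]) = 6
New gcd for candidate v: gcd(6, v). Preserves old gcd iff gcd(6, v) = 2.
  Option A: v=2, gcd(6,2)=2 -> preserves
  Option B: v=4, gcd(6,4)=2 -> preserves
  Option C: v=48, gcd(6,48)=6 -> changes
  Option D: v=64, gcd(6,64)=2 -> preserves
  Option E: v=62, gcd(6,62)=2 -> preserves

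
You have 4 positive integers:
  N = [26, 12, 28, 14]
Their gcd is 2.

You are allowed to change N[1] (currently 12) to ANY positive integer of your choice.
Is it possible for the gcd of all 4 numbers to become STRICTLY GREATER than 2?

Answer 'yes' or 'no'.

Current gcd = 2
gcd of all OTHER numbers (without N[1]=12): gcd([26, 28, 14]) = 2
The new gcd after any change is gcd(2, new_value).
This can be at most 2.
Since 2 = old gcd 2, the gcd can only stay the same or decrease.

Answer: no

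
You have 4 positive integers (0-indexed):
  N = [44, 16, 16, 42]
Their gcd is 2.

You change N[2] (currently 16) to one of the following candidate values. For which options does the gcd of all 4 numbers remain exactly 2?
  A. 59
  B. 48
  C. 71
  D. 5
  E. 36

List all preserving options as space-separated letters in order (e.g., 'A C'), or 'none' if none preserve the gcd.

Answer: B E

Derivation:
Old gcd = 2; gcd of others (without N[2]) = 2
New gcd for candidate v: gcd(2, v). Preserves old gcd iff gcd(2, v) = 2.
  Option A: v=59, gcd(2,59)=1 -> changes
  Option B: v=48, gcd(2,48)=2 -> preserves
  Option C: v=71, gcd(2,71)=1 -> changes
  Option D: v=5, gcd(2,5)=1 -> changes
  Option E: v=36, gcd(2,36)=2 -> preserves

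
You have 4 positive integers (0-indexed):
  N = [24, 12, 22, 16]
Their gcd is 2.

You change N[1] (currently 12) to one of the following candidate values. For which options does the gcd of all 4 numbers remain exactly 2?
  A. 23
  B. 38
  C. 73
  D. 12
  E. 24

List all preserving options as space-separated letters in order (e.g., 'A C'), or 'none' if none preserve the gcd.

Old gcd = 2; gcd of others (without N[1]) = 2
New gcd for candidate v: gcd(2, v). Preserves old gcd iff gcd(2, v) = 2.
  Option A: v=23, gcd(2,23)=1 -> changes
  Option B: v=38, gcd(2,38)=2 -> preserves
  Option C: v=73, gcd(2,73)=1 -> changes
  Option D: v=12, gcd(2,12)=2 -> preserves
  Option E: v=24, gcd(2,24)=2 -> preserves

Answer: B D E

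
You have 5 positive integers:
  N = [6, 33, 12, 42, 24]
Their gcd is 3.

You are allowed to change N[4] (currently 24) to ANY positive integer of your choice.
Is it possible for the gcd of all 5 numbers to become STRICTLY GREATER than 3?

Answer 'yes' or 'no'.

Current gcd = 3
gcd of all OTHER numbers (without N[4]=24): gcd([6, 33, 12, 42]) = 3
The new gcd after any change is gcd(3, new_value).
This can be at most 3.
Since 3 = old gcd 3, the gcd can only stay the same or decrease.

Answer: no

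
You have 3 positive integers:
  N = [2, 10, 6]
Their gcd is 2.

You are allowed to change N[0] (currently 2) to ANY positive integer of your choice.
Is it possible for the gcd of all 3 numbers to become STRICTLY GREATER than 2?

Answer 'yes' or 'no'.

Current gcd = 2
gcd of all OTHER numbers (without N[0]=2): gcd([10, 6]) = 2
The new gcd after any change is gcd(2, new_value).
This can be at most 2.
Since 2 = old gcd 2, the gcd can only stay the same or decrease.

Answer: no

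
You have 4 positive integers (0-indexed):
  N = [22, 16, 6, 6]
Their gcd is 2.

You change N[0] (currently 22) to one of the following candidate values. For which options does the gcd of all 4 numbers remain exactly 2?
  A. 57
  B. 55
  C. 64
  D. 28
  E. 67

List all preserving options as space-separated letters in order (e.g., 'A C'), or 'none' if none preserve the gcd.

Answer: C D

Derivation:
Old gcd = 2; gcd of others (without N[0]) = 2
New gcd for candidate v: gcd(2, v). Preserves old gcd iff gcd(2, v) = 2.
  Option A: v=57, gcd(2,57)=1 -> changes
  Option B: v=55, gcd(2,55)=1 -> changes
  Option C: v=64, gcd(2,64)=2 -> preserves
  Option D: v=28, gcd(2,28)=2 -> preserves
  Option E: v=67, gcd(2,67)=1 -> changes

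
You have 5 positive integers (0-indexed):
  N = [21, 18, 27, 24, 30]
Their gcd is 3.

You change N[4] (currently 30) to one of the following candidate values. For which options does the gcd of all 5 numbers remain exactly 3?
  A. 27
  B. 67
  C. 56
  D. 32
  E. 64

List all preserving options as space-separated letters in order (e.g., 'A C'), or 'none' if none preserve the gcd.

Answer: A

Derivation:
Old gcd = 3; gcd of others (without N[4]) = 3
New gcd for candidate v: gcd(3, v). Preserves old gcd iff gcd(3, v) = 3.
  Option A: v=27, gcd(3,27)=3 -> preserves
  Option B: v=67, gcd(3,67)=1 -> changes
  Option C: v=56, gcd(3,56)=1 -> changes
  Option D: v=32, gcd(3,32)=1 -> changes
  Option E: v=64, gcd(3,64)=1 -> changes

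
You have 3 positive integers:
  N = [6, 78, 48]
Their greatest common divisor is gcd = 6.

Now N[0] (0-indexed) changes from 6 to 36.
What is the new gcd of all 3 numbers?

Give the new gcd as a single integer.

Answer: 6

Derivation:
Numbers: [6, 78, 48], gcd = 6
Change: index 0, 6 -> 36
gcd of the OTHER numbers (without index 0): gcd([78, 48]) = 6
New gcd = gcd(g_others, new_val) = gcd(6, 36) = 6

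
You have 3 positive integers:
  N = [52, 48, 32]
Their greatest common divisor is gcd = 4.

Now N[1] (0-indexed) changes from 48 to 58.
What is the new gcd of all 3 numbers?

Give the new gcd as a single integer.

Numbers: [52, 48, 32], gcd = 4
Change: index 1, 48 -> 58
gcd of the OTHER numbers (without index 1): gcd([52, 32]) = 4
New gcd = gcd(g_others, new_val) = gcd(4, 58) = 2

Answer: 2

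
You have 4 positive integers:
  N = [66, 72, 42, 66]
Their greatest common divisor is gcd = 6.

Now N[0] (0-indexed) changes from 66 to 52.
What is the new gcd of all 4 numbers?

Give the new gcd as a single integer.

Answer: 2

Derivation:
Numbers: [66, 72, 42, 66], gcd = 6
Change: index 0, 66 -> 52
gcd of the OTHER numbers (without index 0): gcd([72, 42, 66]) = 6
New gcd = gcd(g_others, new_val) = gcd(6, 52) = 2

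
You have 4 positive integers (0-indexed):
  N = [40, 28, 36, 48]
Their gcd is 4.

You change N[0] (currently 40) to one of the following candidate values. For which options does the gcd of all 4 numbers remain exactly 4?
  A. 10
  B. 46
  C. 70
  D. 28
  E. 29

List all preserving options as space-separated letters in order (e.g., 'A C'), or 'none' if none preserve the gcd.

Answer: D

Derivation:
Old gcd = 4; gcd of others (without N[0]) = 4
New gcd for candidate v: gcd(4, v). Preserves old gcd iff gcd(4, v) = 4.
  Option A: v=10, gcd(4,10)=2 -> changes
  Option B: v=46, gcd(4,46)=2 -> changes
  Option C: v=70, gcd(4,70)=2 -> changes
  Option D: v=28, gcd(4,28)=4 -> preserves
  Option E: v=29, gcd(4,29)=1 -> changes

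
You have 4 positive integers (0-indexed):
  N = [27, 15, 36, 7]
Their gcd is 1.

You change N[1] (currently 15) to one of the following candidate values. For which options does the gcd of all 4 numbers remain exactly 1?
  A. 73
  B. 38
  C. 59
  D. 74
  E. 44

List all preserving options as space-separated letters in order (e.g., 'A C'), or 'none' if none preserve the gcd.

Answer: A B C D E

Derivation:
Old gcd = 1; gcd of others (without N[1]) = 1
New gcd for candidate v: gcd(1, v). Preserves old gcd iff gcd(1, v) = 1.
  Option A: v=73, gcd(1,73)=1 -> preserves
  Option B: v=38, gcd(1,38)=1 -> preserves
  Option C: v=59, gcd(1,59)=1 -> preserves
  Option D: v=74, gcd(1,74)=1 -> preserves
  Option E: v=44, gcd(1,44)=1 -> preserves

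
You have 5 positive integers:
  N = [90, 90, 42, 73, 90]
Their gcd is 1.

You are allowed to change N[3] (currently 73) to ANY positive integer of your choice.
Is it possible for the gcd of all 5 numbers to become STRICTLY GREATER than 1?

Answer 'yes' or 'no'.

Current gcd = 1
gcd of all OTHER numbers (without N[3]=73): gcd([90, 90, 42, 90]) = 6
The new gcd after any change is gcd(6, new_value).
This can be at most 6.
Since 6 > old gcd 1, the gcd CAN increase (e.g., set N[3] = 6).

Answer: yes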